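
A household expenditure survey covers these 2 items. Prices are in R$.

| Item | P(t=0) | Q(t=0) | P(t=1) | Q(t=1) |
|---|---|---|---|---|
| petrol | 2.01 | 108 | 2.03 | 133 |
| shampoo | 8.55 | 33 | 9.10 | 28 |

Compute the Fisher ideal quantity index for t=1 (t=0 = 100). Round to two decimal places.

101.26

Laspeyres component (base-period weights):
ΣP(t=0)Q(t=1) = 2.01×133 + 8.55×28 = 267.33 + 239.4 = 506.73
ΣP(t=0)Q(t=0) = 2.01×108 + 8.55×33 = 217.08 + 282.15 = 499.23
L = 506.73 / 499.23 × 100 = 101.5023
Paasche component (current-period weights):
ΣP(t=1)Q(t=1) = 2.03×133 + 9.10×28 = 269.99 + 254.8 = 524.79
ΣP(t=1)Q(t=0) = 2.03×108 + 9.10×33 = 219.24 + 300.3 = 519.54
P = 524.79 / 519.54 × 100 = 101.0105
Fisher = √(L × P) = √(101.5023 × 101.0105) = 101.2561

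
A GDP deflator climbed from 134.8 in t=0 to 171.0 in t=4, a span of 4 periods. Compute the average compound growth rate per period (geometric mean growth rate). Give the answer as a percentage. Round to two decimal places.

Growth factor = (171.0/134.8)^(1/4) = (1.268546)^(1/4) = 1.061272
Growth rate = 1.061272 − 1 = 0.061272 = 6.1272%

6.13%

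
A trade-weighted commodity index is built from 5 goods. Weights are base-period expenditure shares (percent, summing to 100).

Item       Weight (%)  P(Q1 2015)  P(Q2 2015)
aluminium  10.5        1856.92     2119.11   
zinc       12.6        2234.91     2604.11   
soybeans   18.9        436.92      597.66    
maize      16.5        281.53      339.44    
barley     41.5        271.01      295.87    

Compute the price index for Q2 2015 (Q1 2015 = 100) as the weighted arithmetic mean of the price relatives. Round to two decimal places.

aluminium: 10.5 × (2119.11/1856.92) = 10.5 × 1.141196 = 11.9826
zinc: 12.6 × (2604.11/2234.91) = 12.6 × 1.165197 = 14.6815
soybeans: 18.9 × (597.66/436.92) = 18.9 × 1.367893 = 25.8532
maize: 16.5 × (339.44/281.53) = 16.5 × 1.205697 = 19.8940
barley: 41.5 × (295.87/271.01) = 41.5 × 1.091731 = 45.3068
Index = Σ wᵢ·(p₁ᵢ/p₀ᵢ) = 11.9826 + 14.6815 + 25.8532 + 19.8940 + 45.3068 = 117.7181

117.72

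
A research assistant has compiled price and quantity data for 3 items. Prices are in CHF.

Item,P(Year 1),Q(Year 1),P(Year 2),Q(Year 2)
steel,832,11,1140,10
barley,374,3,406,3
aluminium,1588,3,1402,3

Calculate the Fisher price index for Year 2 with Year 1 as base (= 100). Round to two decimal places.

Laspeyres component (base-period weights):
ΣP(Year 2)Q(Year 1) = 1140×11 + 406×3 + 1402×3 = 12540 + 1218 + 4206 = 17964
ΣP(Year 1)Q(Year 1) = 832×11 + 374×3 + 1588×3 = 9152 + 1122 + 4764 = 15038
L = 17964 / 15038 × 100 = 119.4574
Paasche component (current-period weights):
ΣP(Year 2)Q(Year 2) = 1140×10 + 406×3 + 1402×3 = 11400 + 1218 + 4206 = 16824
ΣP(Year 1)Q(Year 2) = 832×10 + 374×3 + 1588×3 = 8320 + 1122 + 4764 = 14206
P = 16824 / 14206 × 100 = 118.4288
Fisher = √(L × P) = √(119.4574 × 118.4288) = 118.9420

118.94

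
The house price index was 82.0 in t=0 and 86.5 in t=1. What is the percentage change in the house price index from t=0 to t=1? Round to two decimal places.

Change = (86.5 − 82.0) / 82.0 × 100
       = 4.5 / 82.0 × 100 = 5.4878%

5.49%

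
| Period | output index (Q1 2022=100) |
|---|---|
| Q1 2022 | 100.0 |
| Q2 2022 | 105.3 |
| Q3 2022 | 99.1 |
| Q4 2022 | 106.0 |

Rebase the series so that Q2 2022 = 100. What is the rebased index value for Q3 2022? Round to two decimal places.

94.11

Rebased(Q3 2022) = 99.1 / 105.3 × 100 = 94.1121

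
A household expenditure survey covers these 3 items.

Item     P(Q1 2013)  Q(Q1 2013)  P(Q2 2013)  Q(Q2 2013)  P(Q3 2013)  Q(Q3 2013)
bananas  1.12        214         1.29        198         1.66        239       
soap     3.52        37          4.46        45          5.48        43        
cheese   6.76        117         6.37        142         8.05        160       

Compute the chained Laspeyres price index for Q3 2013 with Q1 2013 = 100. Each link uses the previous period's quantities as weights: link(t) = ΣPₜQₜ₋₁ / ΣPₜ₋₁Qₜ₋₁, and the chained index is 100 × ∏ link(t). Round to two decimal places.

Link Q1 2013→Q2 2013:
ΣP(Q2 2013)Q(Q1 2013) = 1.29×214 + 4.46×37 + 6.37×117 = 276.06 + 165.02 + 745.29 = 1186.37
ΣP(Q1 2013)Q(Q1 2013) = 1.12×214 + 3.52×37 + 6.76×117 = 239.68 + 130.24 + 790.92 = 1160.84
link = 1186.37/1160.84 = 1.021993
Link Q2 2013→Q3 2013:
ΣP(Q3 2013)Q(Q2 2013) = 1.66×198 + 5.48×45 + 8.05×142 = 328.68 + 246.6 + 1143.1 = 1718.38
ΣP(Q2 2013)Q(Q2 2013) = 1.29×198 + 4.46×45 + 6.37×142 = 255.42 + 200.7 + 904.54 = 1360.66
link = 1718.38/1360.66 = 1.262902
Chained index = 100 × 1.021993 × 1.262902 = 129.0676

129.07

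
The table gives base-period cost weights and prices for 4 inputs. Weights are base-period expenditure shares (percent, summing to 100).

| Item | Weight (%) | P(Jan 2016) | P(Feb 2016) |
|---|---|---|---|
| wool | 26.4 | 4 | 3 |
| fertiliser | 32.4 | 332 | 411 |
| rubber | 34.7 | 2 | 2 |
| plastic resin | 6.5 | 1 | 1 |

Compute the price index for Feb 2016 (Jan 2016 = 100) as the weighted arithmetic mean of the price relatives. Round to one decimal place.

wool: 26.4 × (3/4) = 26.4 × 0.750000 = 19.8000
fertiliser: 32.4 × (411/332) = 32.4 × 1.237952 = 40.1096
rubber: 34.7 × (2/2) = 34.7 × 1.000000 = 34.7000
plastic resin: 6.5 × (1/1) = 6.5 × 1.000000 = 6.5000
Index = Σ wᵢ·(p₁ᵢ/p₀ᵢ) = 19.8000 + 40.1096 + 34.7000 + 6.5000 = 101.1096

101.1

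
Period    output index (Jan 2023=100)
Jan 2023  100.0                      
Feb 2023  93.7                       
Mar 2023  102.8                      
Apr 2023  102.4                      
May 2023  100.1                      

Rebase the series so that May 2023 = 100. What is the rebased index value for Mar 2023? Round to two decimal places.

Rebased(Mar 2023) = 102.8 / 100.1 × 100 = 102.6973

102.70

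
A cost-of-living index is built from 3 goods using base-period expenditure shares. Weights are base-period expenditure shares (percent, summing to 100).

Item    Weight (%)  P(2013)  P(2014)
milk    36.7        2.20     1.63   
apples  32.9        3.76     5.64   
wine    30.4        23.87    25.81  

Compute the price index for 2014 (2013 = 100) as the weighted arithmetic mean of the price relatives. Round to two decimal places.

milk: 36.7 × (1.63/2.20) = 36.7 × 0.740909 = 27.1914
apples: 32.9 × (5.64/3.76) = 32.9 × 1.500000 = 49.3500
wine: 30.4 × (25.81/23.87) = 30.4 × 1.081274 = 32.8707
Index = Σ wᵢ·(p₁ᵢ/p₀ᵢ) = 27.1914 + 49.3500 + 32.8707 = 109.4121

109.41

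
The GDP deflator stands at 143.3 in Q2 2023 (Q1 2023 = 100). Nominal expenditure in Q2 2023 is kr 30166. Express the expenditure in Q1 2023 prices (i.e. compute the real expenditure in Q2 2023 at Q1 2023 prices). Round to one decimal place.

Real = Nominal ÷ (Index/100) = 30166 ÷ (143.3/100)
     = 30166 ÷ 1.433 = 21050.9421

21050.9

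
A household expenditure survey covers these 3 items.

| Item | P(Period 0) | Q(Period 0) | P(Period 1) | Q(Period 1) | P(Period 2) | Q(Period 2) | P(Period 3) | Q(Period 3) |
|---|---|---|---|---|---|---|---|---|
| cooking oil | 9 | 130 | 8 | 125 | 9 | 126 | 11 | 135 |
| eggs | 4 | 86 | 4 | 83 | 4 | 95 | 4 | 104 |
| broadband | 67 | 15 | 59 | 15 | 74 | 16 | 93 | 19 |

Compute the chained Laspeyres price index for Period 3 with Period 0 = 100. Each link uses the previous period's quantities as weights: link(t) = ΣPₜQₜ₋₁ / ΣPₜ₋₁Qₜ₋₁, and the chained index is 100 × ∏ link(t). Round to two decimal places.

125.79

Link Period 0→Period 1:
ΣP(Period 1)Q(Period 0) = 8×130 + 4×86 + 59×15 = 1040 + 344 + 885 = 2269
ΣP(Period 0)Q(Period 0) = 9×130 + 4×86 + 67×15 = 1170 + 344 + 1005 = 2519
link = 2269/2519 = 0.900754
Link Period 1→Period 2:
ΣP(Period 2)Q(Period 1) = 9×125 + 4×83 + 74×15 = 1125 + 332 + 1110 = 2567
ΣP(Period 1)Q(Period 1) = 8×125 + 4×83 + 59×15 = 1000 + 332 + 885 = 2217
link = 2567/2217 = 1.157871
Link Period 2→Period 3:
ΣP(Period 3)Q(Period 2) = 11×126 + 4×95 + 93×16 = 1386 + 380 + 1488 = 3254
ΣP(Period 2)Q(Period 2) = 9×126 + 4×95 + 74×16 = 1134 + 380 + 1184 = 2698
link = 3254/2698 = 1.206079
Chained index = 100 × 0.900754 × 1.157871 × 1.206079 = 125.7888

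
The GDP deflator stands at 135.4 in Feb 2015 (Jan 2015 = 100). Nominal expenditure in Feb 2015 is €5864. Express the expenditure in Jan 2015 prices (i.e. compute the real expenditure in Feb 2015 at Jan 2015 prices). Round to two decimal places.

Real = Nominal ÷ (Index/100) = 5864 ÷ (135.4/100)
     = 5864 ÷ 1.354 = 4330.8715

4330.87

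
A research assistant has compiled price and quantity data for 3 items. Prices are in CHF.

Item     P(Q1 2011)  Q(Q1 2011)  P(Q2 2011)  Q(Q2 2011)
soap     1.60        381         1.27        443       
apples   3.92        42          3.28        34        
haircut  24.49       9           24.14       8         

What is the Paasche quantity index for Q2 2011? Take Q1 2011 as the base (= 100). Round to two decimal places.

Paasche quantity index uses current-period prices as weights.
ΣP(Q2 2011)·Q(Q2 2011) = 1.27×443 + 3.28×34 + 24.14×8 = 562.61 + 111.52 + 193.12 = 867.25
ΣP(Q2 2011)·Q(Q1 2011) = 1.27×381 + 3.28×42 + 24.14×9 = 483.87 + 137.76 + 217.26 = 838.89
Index = 867.25 / 838.89 × 100 = 103.3807

103.38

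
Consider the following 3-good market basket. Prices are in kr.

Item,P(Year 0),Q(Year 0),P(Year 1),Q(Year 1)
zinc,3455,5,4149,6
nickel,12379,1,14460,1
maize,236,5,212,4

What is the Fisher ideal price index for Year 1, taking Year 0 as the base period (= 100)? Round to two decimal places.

Laspeyres component (base-period weights):
ΣP(Year 1)Q(Year 0) = 4149×5 + 14460×1 + 212×5 = 20745 + 14460 + 1060 = 36265
ΣP(Year 0)Q(Year 0) = 3455×5 + 12379×1 + 236×5 = 17275 + 12379 + 1180 = 30834
L = 36265 / 30834 × 100 = 117.6137
Paasche component (current-period weights):
ΣP(Year 1)Q(Year 1) = 4149×6 + 14460×1 + 212×4 = 24894 + 14460 + 848 = 40202
ΣP(Year 0)Q(Year 1) = 3455×6 + 12379×1 + 236×4 = 20730 + 12379 + 944 = 34053
P = 40202 / 34053 × 100 = 118.0571
Fisher = √(L × P) = √(117.6137 × 118.0571) = 117.8352

117.84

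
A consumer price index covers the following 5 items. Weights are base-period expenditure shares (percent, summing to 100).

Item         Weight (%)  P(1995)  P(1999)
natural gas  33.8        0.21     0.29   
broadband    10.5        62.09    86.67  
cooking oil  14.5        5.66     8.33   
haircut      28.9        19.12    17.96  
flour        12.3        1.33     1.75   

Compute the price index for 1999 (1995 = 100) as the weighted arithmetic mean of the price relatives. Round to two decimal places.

natural gas: 33.8 × (0.29/0.21) = 33.8 × 1.380952 = 46.6762
broadband: 10.5 × (86.67/62.09) = 10.5 × 1.395877 = 14.6567
cooking oil: 14.5 × (8.33/5.66) = 14.5 × 1.471731 = 21.3401
haircut: 28.9 × (17.96/19.12) = 28.9 × 0.939331 = 27.1467
flour: 12.3 × (1.75/1.33) = 12.3 × 1.315789 = 16.1842
Index = Σ wᵢ·(p₁ᵢ/p₀ᵢ) = 46.6762 + 14.6567 + 21.3401 + 27.1467 + 16.1842 = 126.0039

126.00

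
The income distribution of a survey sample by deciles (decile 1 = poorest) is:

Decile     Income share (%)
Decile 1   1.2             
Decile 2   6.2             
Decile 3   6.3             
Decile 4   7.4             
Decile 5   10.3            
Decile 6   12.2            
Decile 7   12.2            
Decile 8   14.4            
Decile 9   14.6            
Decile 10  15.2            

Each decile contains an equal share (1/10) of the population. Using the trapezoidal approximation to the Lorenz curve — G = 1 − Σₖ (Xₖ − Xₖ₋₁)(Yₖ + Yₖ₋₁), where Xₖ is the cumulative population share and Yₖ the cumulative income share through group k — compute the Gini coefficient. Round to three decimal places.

0.242

Cumulative income shares Yₖ: 0.0120, 0.0740, 0.1370, 0.2110, 0.3140, 0.4360, 0.5580, 0.7020, 0.8480, 1.0000
Σ (Xₖ−Xₖ₋₁)(Yₖ+Yₖ₋₁) = (1/10)(0.0120+0.0000) + (1/10)(0.0740+0.0120) + (1/10)(0.1370+0.0740) + (1/10)(0.2110+0.1370) + (1/10)(0.3140+0.2110) + (1/10)(0.4360+0.3140) + (1/10)(0.5580+0.4360) + (1/10)(0.7020+0.5580) + (1/10)(0.8480+0.7020) + (1/10)(1.0000+0.8480)
  = 0.0012 + 0.0086 + 0.0211 + 0.0348 + 0.0525 + 0.0750 + 0.0994 + 0.1260 + 0.1550 + 0.1848 = 0.7584
G = 1 − 0.7584 = 0.2416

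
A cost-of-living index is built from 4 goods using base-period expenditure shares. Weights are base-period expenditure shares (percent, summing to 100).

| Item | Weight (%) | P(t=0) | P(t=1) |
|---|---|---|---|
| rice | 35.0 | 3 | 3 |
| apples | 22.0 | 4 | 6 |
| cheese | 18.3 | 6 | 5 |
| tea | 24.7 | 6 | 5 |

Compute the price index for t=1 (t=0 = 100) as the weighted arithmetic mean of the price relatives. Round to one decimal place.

rice: 35.0 × (3/3) = 35.0 × 1.000000 = 35.0000
apples: 22.0 × (6/4) = 22.0 × 1.500000 = 33.0000
cheese: 18.3 × (5/6) = 18.3 × 0.833333 = 15.2500
tea: 24.7 × (5/6) = 24.7 × 0.833333 = 20.5833
Index = Σ wᵢ·(p₁ᵢ/p₀ᵢ) = 35.0000 + 33.0000 + 15.2500 + 20.5833 = 103.8333

103.8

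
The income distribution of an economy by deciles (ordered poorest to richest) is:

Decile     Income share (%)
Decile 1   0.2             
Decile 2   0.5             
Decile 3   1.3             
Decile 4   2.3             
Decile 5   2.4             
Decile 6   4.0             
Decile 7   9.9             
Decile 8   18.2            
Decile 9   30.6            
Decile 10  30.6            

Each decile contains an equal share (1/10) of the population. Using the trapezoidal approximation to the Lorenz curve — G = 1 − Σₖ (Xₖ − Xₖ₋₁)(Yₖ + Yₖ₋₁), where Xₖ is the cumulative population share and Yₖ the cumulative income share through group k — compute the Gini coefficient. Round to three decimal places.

0.593

Cumulative income shares Yₖ: 0.0020, 0.0070, 0.0200, 0.0430, 0.0670, 0.1070, 0.2060, 0.3880, 0.6940, 1.0000
Σ (Xₖ−Xₖ₋₁)(Yₖ+Yₖ₋₁) = (1/10)(0.0020+0.0000) + (1/10)(0.0070+0.0020) + (1/10)(0.0200+0.0070) + (1/10)(0.0430+0.0200) + (1/10)(0.0670+0.0430) + (1/10)(0.1070+0.0670) + (1/10)(0.2060+0.1070) + (1/10)(0.3880+0.2060) + (1/10)(0.6940+0.3880) + (1/10)(1.0000+0.6940)
  = 0.0002 + 0.0009 + 0.0027 + 0.0063 + 0.0110 + 0.0174 + 0.0313 + 0.0594 + 0.1082 + 0.1694 = 0.4068
G = 1 − 0.4068 = 0.5932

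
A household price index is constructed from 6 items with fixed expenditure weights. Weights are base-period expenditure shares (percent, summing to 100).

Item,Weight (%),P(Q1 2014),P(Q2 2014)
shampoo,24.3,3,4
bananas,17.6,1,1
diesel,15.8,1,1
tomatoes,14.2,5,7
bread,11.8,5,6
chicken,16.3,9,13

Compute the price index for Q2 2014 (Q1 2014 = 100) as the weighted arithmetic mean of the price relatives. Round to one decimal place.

123.4

shampoo: 24.3 × (4/3) = 24.3 × 1.333333 = 32.4000
bananas: 17.6 × (1/1) = 17.6 × 1.000000 = 17.6000
diesel: 15.8 × (1/1) = 15.8 × 1.000000 = 15.8000
tomatoes: 14.2 × (7/5) = 14.2 × 1.400000 = 19.8800
bread: 11.8 × (6/5) = 11.8 × 1.200000 = 14.1600
chicken: 16.3 × (13/9) = 16.3 × 1.444444 = 23.5444
Index = Σ wᵢ·(p₁ᵢ/p₀ᵢ) = 32.4000 + 17.6000 + 15.8000 + 19.8800 + 14.1600 + 23.5444 = 123.3844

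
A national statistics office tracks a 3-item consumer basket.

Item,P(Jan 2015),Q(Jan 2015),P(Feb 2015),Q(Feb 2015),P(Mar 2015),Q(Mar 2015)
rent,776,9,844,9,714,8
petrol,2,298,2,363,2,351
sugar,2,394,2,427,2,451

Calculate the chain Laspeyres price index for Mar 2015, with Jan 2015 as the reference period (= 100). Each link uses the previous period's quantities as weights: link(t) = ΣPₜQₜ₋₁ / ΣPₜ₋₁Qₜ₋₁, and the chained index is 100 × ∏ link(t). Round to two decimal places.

93.63

Link Jan 2015→Feb 2015:
ΣP(Feb 2015)Q(Jan 2015) = 844×9 + 2×298 + 2×394 = 7596 + 596 + 788 = 8980
ΣP(Jan 2015)Q(Jan 2015) = 776×9 + 2×298 + 2×394 = 6984 + 596 + 788 = 8368
link = 8980/8368 = 1.073136
Link Feb 2015→Mar 2015:
ΣP(Mar 2015)Q(Feb 2015) = 714×9 + 2×363 + 2×427 = 6426 + 726 + 854 = 8006
ΣP(Feb 2015)Q(Feb 2015) = 844×9 + 2×363 + 2×427 = 7596 + 726 + 854 = 9176
link = 8006/9176 = 0.872493
Chained index = 100 × 1.073136 × 0.872493 = 93.6304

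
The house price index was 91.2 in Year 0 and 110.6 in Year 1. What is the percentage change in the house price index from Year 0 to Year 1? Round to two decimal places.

21.27%

Change = (110.6 − 91.2) / 91.2 × 100
       = 19.4 / 91.2 × 100 = 21.2719%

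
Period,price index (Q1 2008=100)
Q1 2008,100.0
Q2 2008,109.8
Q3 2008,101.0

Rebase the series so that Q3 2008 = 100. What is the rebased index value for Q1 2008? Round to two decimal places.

Rebased(Q1 2008) = 100.0 / 101.0 × 100 = 99.0099

99.01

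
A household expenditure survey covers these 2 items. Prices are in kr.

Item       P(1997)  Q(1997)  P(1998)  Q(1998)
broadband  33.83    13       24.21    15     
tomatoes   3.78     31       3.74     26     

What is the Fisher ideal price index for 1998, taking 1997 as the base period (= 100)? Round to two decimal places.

76.66

Laspeyres component (base-period weights):
ΣP(1998)Q(1997) = 24.21×13 + 3.74×31 = 314.73 + 115.94 = 430.67
ΣP(1997)Q(1997) = 33.83×13 + 3.78×31 = 439.79 + 117.18 = 556.97
L = 430.67 / 556.97 × 100 = 77.3237
Paasche component (current-period weights):
ΣP(1998)Q(1998) = 24.21×15 + 3.74×26 = 363.15 + 97.24 = 460.39
ΣP(1997)Q(1998) = 33.83×15 + 3.78×26 = 507.45 + 98.28 = 605.73
P = 460.39 / 605.73 × 100 = 76.0058
Fisher = √(L × P) = √(77.3237 × 76.0058) = 76.6619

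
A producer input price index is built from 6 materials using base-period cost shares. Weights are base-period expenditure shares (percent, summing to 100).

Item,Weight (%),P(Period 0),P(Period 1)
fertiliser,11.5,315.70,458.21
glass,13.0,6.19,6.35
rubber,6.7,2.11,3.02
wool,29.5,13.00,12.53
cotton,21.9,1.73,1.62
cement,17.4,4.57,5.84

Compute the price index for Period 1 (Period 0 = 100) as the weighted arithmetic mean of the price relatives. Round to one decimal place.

110.8

fertiliser: 11.5 × (458.21/315.70) = 11.5 × 1.451410 = 16.6912
glass: 13.0 × (6.35/6.19) = 13.0 × 1.025848 = 13.3360
rubber: 6.7 × (3.02/2.11) = 6.7 × 1.431280 = 9.5896
wool: 29.5 × (12.53/13.00) = 29.5 × 0.963846 = 28.4335
cotton: 21.9 × (1.62/1.73) = 21.9 × 0.936416 = 20.5075
cement: 17.4 × (5.84/4.57) = 17.4 × 1.277899 = 22.2354
Index = Σ wᵢ·(p₁ᵢ/p₀ᵢ) = 16.6912 + 13.3360 + 9.5896 + 28.4335 + 20.5075 + 22.2354 = 110.7932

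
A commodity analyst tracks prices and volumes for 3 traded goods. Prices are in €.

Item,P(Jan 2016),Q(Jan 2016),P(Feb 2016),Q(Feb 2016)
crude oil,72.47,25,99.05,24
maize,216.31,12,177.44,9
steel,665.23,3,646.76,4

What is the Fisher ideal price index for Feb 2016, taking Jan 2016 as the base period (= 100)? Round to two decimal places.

102.80

Laspeyres component (base-period weights):
ΣP(Feb 2016)Q(Jan 2016) = 99.05×25 + 177.44×12 + 646.76×3 = 2476.25 + 2129.28 + 1940.28 = 6545.81
ΣP(Jan 2016)Q(Jan 2016) = 72.47×25 + 216.31×12 + 665.23×3 = 1811.75 + 2595.72 + 1995.69 = 6403.16
L = 6545.81 / 6403.16 × 100 = 102.2278
Paasche component (current-period weights):
ΣP(Feb 2016)Q(Feb 2016) = 99.05×24 + 177.44×9 + 646.76×4 = 2377.2 + 1596.96 + 2587.04 = 6561.2
ΣP(Jan 2016)Q(Feb 2016) = 72.47×24 + 216.31×9 + 665.23×4 = 1739.28 + 1946.79 + 2660.92 = 6346.99
P = 6561.2 / 6346.99 × 100 = 103.3750
Fisher = √(L × P) = √(102.2278 × 103.3750) = 102.7998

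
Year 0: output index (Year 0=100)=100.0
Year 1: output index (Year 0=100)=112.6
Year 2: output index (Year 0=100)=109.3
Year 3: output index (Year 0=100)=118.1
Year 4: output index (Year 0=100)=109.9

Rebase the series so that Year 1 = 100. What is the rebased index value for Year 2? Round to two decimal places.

Rebased(Year 2) = 109.3 / 112.6 × 100 = 97.0693

97.07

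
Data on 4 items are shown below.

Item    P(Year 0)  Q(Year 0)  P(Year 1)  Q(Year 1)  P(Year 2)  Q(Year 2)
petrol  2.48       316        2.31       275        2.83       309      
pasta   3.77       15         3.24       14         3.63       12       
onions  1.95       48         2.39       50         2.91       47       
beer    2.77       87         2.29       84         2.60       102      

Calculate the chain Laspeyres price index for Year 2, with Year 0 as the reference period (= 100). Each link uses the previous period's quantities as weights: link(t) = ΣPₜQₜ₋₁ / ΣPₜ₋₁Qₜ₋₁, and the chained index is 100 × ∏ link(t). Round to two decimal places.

111.78

Link Year 0→Year 1:
ΣP(Year 1)Q(Year 0) = 2.31×316 + 3.24×15 + 2.39×48 + 2.29×87 = 729.96 + 48.6 + 114.72 + 199.23 = 1092.51
ΣP(Year 0)Q(Year 0) = 2.48×316 + 3.77×15 + 1.95×48 + 2.77×87 = 783.68 + 56.55 + 93.6 + 240.99 = 1174.82
link = 1092.51/1174.82 = 0.929938
Link Year 1→Year 2:
ΣP(Year 2)Q(Year 1) = 2.83×275 + 3.63×14 + 2.91×50 + 2.60×84 = 778.25 + 50.82 + 145.5 + 218.4 = 1192.97
ΣP(Year 1)Q(Year 1) = 2.31×275 + 3.24×14 + 2.39×50 + 2.29×84 = 635.25 + 45.36 + 119.5 + 192.36 = 992.47
link = 1192.97/992.47 = 1.202021
Chained index = 100 × 0.929938 × 1.202021 = 111.7805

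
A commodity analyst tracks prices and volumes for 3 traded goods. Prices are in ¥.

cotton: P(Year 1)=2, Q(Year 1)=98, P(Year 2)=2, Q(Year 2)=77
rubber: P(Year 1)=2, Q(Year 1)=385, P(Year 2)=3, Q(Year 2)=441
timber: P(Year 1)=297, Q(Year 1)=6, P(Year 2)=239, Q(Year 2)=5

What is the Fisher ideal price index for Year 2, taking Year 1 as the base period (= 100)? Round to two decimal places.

Laspeyres component (base-period weights):
ΣP(Year 2)Q(Year 1) = 2×98 + 3×385 + 239×6 = 196 + 1155 + 1434 = 2785
ΣP(Year 1)Q(Year 1) = 2×98 + 2×385 + 297×6 = 196 + 770 + 1782 = 2748
L = 2785 / 2748 × 100 = 101.3464
Paasche component (current-period weights):
ΣP(Year 2)Q(Year 2) = 2×77 + 3×441 + 239×5 = 154 + 1323 + 1195 = 2672
ΣP(Year 1)Q(Year 2) = 2×77 + 2×441 + 297×5 = 154 + 882 + 1485 = 2521
P = 2672 / 2521 × 100 = 105.9897
Fisher = √(L × P) = √(101.3464 × 105.9897) = 103.6421

103.64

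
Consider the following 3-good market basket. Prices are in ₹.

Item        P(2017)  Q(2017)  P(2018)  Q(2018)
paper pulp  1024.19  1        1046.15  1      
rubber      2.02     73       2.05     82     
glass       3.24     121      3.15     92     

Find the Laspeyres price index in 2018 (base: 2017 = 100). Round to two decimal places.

100.85

Laspeyres price index uses base-period quantities as weights.
ΣP(2018)·Q(2017) = 1046.15×1 + 2.05×73 + 3.15×121 = 1046.15 + 149.65 + 381.15 = 1576.95
ΣP(2017)·Q(2017) = 1024.19×1 + 2.02×73 + 3.24×121 = 1024.19 + 147.46 + 392.04 = 1563.69
Index = 1576.95 / 1563.69 × 100 = 100.8480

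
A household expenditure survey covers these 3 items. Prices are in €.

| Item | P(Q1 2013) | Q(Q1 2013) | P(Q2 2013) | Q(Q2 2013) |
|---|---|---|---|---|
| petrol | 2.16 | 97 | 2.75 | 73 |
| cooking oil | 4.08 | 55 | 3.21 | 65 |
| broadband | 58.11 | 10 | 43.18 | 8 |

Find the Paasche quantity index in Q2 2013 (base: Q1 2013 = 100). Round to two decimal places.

86.26

Paasche quantity index uses current-period prices as weights.
ΣP(Q2 2013)·Q(Q2 2013) = 2.75×73 + 3.21×65 + 43.18×8 = 200.75 + 208.65 + 345.44 = 754.84
ΣP(Q2 2013)·Q(Q1 2013) = 2.75×97 + 3.21×55 + 43.18×10 = 266.75 + 176.55 + 431.8 = 875.1
Index = 754.84 / 875.1 × 100 = 86.2576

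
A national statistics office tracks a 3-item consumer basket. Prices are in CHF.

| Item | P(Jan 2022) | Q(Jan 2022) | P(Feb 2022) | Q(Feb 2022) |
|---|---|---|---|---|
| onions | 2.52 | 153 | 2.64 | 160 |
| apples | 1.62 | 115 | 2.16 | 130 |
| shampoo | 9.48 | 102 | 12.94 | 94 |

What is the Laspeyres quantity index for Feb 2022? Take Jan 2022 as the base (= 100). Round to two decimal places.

97.80

Laspeyres quantity index uses base-period prices as weights.
ΣP(Jan 2022)·Q(Feb 2022) = 2.52×160 + 1.62×130 + 9.48×94 = 403.2 + 210.6 + 891.12 = 1504.92
ΣP(Jan 2022)·Q(Jan 2022) = 2.52×153 + 1.62×115 + 9.48×102 = 385.56 + 186.3 + 966.96 = 1538.82
Index = 1504.92 / 1538.82 × 100 = 97.7970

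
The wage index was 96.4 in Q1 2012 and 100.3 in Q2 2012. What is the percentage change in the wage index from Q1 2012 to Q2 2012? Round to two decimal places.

4.05%

Change = (100.3 − 96.4) / 96.4 × 100
       = 3.9 / 96.4 × 100 = 4.0456%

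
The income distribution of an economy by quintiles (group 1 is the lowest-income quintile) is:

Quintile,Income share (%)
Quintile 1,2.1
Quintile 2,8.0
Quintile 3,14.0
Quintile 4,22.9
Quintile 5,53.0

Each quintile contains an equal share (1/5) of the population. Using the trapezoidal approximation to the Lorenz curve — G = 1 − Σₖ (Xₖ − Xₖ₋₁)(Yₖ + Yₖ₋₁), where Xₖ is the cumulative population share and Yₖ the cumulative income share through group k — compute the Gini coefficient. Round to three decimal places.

Cumulative income shares Yₖ: 0.0210, 0.1010, 0.2410, 0.4700, 1.0000
Σ (Xₖ−Xₖ₋₁)(Yₖ+Yₖ₋₁) = (1/5)(0.0210+0.0000) + (1/5)(0.1010+0.0210) + (1/5)(0.2410+0.1010) + (1/5)(0.4700+0.2410) + (1/5)(1.0000+0.4700)
  = 0.0042 + 0.0244 + 0.0684 + 0.1422 + 0.2940 = 0.5332
G = 1 − 0.5332 = 0.4668

0.467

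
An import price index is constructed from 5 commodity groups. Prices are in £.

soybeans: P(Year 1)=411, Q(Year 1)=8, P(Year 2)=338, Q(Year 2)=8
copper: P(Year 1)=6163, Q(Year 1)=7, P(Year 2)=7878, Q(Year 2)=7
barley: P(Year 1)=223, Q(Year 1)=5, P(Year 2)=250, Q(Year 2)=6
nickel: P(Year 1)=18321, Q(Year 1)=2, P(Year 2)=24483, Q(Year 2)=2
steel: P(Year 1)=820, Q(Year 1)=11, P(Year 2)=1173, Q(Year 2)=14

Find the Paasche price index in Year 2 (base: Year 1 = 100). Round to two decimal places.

Paasche price index uses current-period quantities as weights.
ΣP(Year 2)·Q(Year 2) = 338×8 + 7878×7 + 250×6 + 24483×2 + 1173×14 = 2704 + 55146 + 1500 + 48966 + 16422 = 124738
ΣP(Year 1)·Q(Year 2) = 411×8 + 6163×7 + 223×6 + 18321×2 + 820×14 = 3288 + 43141 + 1338 + 36642 + 11480 = 95889
Index = 124738 / 95889 × 100 = 130.0858

130.09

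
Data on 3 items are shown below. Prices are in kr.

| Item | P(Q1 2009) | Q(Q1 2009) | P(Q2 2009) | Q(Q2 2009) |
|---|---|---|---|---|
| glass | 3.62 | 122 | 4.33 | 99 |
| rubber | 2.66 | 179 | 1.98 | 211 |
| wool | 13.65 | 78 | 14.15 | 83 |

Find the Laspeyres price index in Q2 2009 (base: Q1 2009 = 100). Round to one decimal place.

100.2

Laspeyres price index uses base-period quantities as weights.
ΣP(Q2 2009)·Q(Q1 2009) = 4.33×122 + 1.98×179 + 14.15×78 = 528.26 + 354.42 + 1103.7 = 1986.38
ΣP(Q1 2009)·Q(Q1 2009) = 3.62×122 + 2.66×179 + 13.65×78 = 441.64 + 476.14 + 1064.7 = 1982.48
Index = 1986.38 / 1982.48 × 100 = 100.1967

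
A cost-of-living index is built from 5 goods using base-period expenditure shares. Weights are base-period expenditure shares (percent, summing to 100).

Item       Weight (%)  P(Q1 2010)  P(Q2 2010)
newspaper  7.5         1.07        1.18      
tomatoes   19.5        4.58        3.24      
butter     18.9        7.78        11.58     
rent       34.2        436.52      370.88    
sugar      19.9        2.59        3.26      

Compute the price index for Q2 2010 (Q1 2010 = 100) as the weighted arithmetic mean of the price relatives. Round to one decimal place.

newspaper: 7.5 × (1.18/1.07) = 7.5 × 1.102804 = 8.2710
tomatoes: 19.5 × (3.24/4.58) = 19.5 × 0.707424 = 13.7948
butter: 18.9 × (11.58/7.78) = 18.9 × 1.488432 = 28.1314
rent: 34.2 × (370.88/436.52) = 34.2 × 0.849629 = 29.0573
sugar: 19.9 × (3.26/2.59) = 19.9 × 1.258687 = 25.0479
Index = Σ wᵢ·(p₁ᵢ/p₀ᵢ) = 8.2710 + 13.7948 + 28.1314 + 29.0573 + 25.0479 = 104.3023

104.3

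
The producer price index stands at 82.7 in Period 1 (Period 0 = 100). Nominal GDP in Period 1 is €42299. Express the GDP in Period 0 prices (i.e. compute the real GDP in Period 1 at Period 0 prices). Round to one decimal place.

51147.5

Real = Nominal ÷ (Index/100) = 42299 ÷ (82.7/100)
     = 42299 ÷ 0.827 = 51147.5212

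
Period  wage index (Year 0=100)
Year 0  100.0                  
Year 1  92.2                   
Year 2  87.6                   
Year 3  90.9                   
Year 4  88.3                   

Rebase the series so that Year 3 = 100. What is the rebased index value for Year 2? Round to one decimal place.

Rebased(Year 2) = 87.6 / 90.9 × 100 = 96.3696

96.4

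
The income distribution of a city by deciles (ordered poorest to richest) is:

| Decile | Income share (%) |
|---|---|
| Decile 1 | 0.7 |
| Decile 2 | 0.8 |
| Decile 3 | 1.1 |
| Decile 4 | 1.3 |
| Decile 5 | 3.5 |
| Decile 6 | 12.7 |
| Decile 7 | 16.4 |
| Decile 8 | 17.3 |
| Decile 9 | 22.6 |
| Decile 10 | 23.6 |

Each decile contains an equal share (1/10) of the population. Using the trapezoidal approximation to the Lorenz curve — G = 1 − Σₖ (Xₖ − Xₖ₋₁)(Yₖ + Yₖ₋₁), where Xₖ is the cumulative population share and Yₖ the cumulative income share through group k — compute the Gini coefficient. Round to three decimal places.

Cumulative income shares Yₖ: 0.0070, 0.0150, 0.0260, 0.0390, 0.0740, 0.2010, 0.3650, 0.5380, 0.7640, 1.0000
Σ (Xₖ−Xₖ₋₁)(Yₖ+Yₖ₋₁) = (1/10)(0.0070+0.0000) + (1/10)(0.0150+0.0070) + (1/10)(0.0260+0.0150) + (1/10)(0.0390+0.0260) + (1/10)(0.0740+0.0390) + (1/10)(0.2010+0.0740) + (1/10)(0.3650+0.2010) + (1/10)(0.5380+0.3650) + (1/10)(0.7640+0.5380) + (1/10)(1.0000+0.7640)
  = 0.0007 + 0.0022 + 0.0041 + 0.0065 + 0.0113 + 0.0275 + 0.0566 + 0.0903 + 0.1302 + 0.1764 = 0.5058
G = 1 − 0.5058 = 0.4942

0.494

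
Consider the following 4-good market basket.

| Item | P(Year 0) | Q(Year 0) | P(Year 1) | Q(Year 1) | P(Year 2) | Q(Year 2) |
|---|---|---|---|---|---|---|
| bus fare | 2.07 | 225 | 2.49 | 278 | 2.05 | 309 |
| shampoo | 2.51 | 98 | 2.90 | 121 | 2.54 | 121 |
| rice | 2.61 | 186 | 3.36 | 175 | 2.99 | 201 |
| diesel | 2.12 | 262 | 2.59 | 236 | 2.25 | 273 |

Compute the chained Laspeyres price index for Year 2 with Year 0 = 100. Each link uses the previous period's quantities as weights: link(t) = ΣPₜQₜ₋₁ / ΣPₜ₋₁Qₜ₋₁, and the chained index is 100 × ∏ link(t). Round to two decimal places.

Link Year 0→Year 1:
ΣP(Year 1)Q(Year 0) = 2.49×225 + 2.90×98 + 3.36×186 + 2.59×262 = 560.25 + 284.2 + 624.96 + 678.58 = 2147.99
ΣP(Year 0)Q(Year 0) = 2.07×225 + 2.51×98 + 2.61×186 + 2.12×262 = 465.75 + 245.98 + 485.46 + 555.44 = 1752.63
link = 2147.99/1752.63 = 1.225581
Link Year 1→Year 2:
ΣP(Year 2)Q(Year 1) = 2.05×278 + 2.54×121 + 2.99×175 + 2.25×236 = 569.9 + 307.34 + 523.25 + 531 = 1931.49
ΣP(Year 1)Q(Year 1) = 2.49×278 + 2.90×121 + 3.36×175 + 2.59×236 = 692.22 + 350.9 + 588 + 611.24 = 2242.36
link = 1931.49/2242.36 = 0.861365
Chained index = 100 × 1.225581 × 0.861365 = 105.5672

105.57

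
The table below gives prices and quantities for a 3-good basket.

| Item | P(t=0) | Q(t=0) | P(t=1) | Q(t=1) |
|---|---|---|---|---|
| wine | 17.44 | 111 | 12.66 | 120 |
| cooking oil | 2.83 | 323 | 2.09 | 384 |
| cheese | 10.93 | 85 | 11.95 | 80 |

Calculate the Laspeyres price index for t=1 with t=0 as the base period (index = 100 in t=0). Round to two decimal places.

Laspeyres price index uses base-period quantities as weights.
ΣP(t=1)·Q(t=0) = 12.66×111 + 2.09×323 + 11.95×85 = 1405.26 + 675.07 + 1015.75 = 3096.08
ΣP(t=0)·Q(t=0) = 17.44×111 + 2.83×323 + 10.93×85 = 1935.84 + 914.09 + 929.05 = 3778.98
Index = 3096.08 / 3778.98 × 100 = 81.9290

81.93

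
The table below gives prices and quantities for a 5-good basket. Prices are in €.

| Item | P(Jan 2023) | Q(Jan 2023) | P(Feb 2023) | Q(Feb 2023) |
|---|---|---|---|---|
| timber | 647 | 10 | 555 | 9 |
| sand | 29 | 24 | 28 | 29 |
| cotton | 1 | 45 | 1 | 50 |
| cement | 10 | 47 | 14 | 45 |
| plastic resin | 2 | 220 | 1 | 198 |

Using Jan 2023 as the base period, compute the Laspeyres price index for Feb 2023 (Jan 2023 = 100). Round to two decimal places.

87.98

Laspeyres price index uses base-period quantities as weights.
ΣP(Feb 2023)·Q(Jan 2023) = 555×10 + 28×24 + 1×45 + 14×47 + 1×220 = 5550 + 672 + 45 + 658 + 220 = 7145
ΣP(Jan 2023)·Q(Jan 2023) = 647×10 + 29×24 + 1×45 + 10×47 + 2×220 = 6470 + 696 + 45 + 470 + 440 = 8121
Index = 7145 / 8121 × 100 = 87.9818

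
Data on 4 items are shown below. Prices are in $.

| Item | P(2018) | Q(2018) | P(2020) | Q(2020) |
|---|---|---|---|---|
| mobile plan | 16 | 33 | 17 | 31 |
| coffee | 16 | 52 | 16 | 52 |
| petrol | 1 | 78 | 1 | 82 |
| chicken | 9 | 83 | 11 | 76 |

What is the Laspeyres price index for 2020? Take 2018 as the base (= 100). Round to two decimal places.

Laspeyres price index uses base-period quantities as weights.
ΣP(2020)·Q(2018) = 17×33 + 16×52 + 1×78 + 11×83 = 561 + 832 + 78 + 913 = 2384
ΣP(2018)·Q(2018) = 16×33 + 16×52 + 1×78 + 9×83 = 528 + 832 + 78 + 747 = 2185
Index = 2384 / 2185 × 100 = 109.1076

109.11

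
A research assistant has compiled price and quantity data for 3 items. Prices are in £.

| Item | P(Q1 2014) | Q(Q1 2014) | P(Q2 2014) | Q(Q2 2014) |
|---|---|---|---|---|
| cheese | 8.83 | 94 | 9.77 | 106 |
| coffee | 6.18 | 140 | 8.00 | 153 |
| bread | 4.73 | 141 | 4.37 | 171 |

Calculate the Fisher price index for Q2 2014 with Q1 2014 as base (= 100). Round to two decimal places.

112.07

Laspeyres component (base-period weights):
ΣP(Q2 2014)Q(Q1 2014) = 9.77×94 + 8.00×140 + 4.37×141 = 918.38 + 1120 + 616.17 = 2654.55
ΣP(Q1 2014)Q(Q1 2014) = 8.83×94 + 6.18×140 + 4.73×141 = 830.02 + 865.2 + 666.93 = 2362.15
L = 2654.55 / 2362.15 × 100 = 112.3786
Paasche component (current-period weights):
ΣP(Q2 2014)Q(Q2 2014) = 9.77×106 + 8.00×153 + 4.37×171 = 1035.62 + 1224 + 747.27 = 3006.89
ΣP(Q1 2014)Q(Q2 2014) = 8.83×106 + 6.18×153 + 4.73×171 = 935.98 + 945.54 + 808.83 = 2690.35
P = 3006.89 / 2690.35 × 100 = 111.7658
Fisher = √(L × P) = √(112.3786 × 111.7658) = 112.0717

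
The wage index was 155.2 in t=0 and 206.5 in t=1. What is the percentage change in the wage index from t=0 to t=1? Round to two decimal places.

Change = (206.5 − 155.2) / 155.2 × 100
       = 51.3 / 155.2 × 100 = 33.0541%

33.05%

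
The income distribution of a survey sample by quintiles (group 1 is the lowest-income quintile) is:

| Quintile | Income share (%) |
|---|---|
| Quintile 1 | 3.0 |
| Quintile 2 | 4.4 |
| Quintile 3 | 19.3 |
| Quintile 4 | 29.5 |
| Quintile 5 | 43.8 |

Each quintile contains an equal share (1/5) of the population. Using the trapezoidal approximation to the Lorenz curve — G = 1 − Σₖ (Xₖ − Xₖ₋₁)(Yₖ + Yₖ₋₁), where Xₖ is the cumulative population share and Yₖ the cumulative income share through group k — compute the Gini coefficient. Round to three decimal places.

Cumulative income shares Yₖ: 0.0300, 0.0740, 0.2670, 0.5620, 1.0000
Σ (Xₖ−Xₖ₋₁)(Yₖ+Yₖ₋₁) = (1/5)(0.0300+0.0000) + (1/5)(0.0740+0.0300) + (1/5)(0.2670+0.0740) + (1/5)(0.5620+0.2670) + (1/5)(1.0000+0.5620)
  = 0.0060 + 0.0208 + 0.0682 + 0.1658 + 0.3124 = 0.5732
G = 1 − 0.5732 = 0.4268

0.427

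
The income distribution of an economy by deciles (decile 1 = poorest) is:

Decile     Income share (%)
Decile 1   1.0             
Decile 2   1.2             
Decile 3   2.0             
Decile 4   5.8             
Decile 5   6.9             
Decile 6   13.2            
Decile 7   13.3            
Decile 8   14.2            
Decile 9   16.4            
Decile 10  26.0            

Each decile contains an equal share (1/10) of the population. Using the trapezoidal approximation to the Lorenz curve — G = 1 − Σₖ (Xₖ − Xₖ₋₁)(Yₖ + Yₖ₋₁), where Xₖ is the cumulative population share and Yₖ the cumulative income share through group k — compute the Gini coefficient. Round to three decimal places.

Cumulative income shares Yₖ: 0.0100, 0.0220, 0.0420, 0.1000, 0.1690, 0.3010, 0.4340, 0.5760, 0.7400, 1.0000
Σ (Xₖ−Xₖ₋₁)(Yₖ+Yₖ₋₁) = (1/10)(0.0100+0.0000) + (1/10)(0.0220+0.0100) + (1/10)(0.0420+0.0220) + (1/10)(0.1000+0.0420) + (1/10)(0.1690+0.1000) + (1/10)(0.3010+0.1690) + (1/10)(0.4340+0.3010) + (1/10)(0.5760+0.4340) + (1/10)(0.7400+0.5760) + (1/10)(1.0000+0.7400)
  = 0.0010 + 0.0032 + 0.0064 + 0.0142 + 0.0269 + 0.0470 + 0.0735 + 0.1010 + 0.1316 + 0.1740 = 0.5788
G = 1 − 0.5788 = 0.4212

0.421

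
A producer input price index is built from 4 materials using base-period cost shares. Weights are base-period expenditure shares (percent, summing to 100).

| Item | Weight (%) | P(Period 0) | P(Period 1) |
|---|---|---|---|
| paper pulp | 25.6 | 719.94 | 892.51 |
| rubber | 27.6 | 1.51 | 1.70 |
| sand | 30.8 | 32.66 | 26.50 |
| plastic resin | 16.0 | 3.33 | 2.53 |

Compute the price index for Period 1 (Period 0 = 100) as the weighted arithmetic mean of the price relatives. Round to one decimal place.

100.0

paper pulp: 25.6 × (892.51/719.94) = 25.6 × 1.239701 = 31.7363
rubber: 27.6 × (1.70/1.51) = 27.6 × 1.125828 = 31.0728
sand: 30.8 × (26.50/32.66) = 30.8 × 0.811390 = 24.9908
plastic resin: 16.0 × (2.53/3.33) = 16.0 × 0.759760 = 12.1562
Index = Σ wᵢ·(p₁ᵢ/p₀ᵢ) = 31.7363 + 31.0728 + 24.9908 + 12.1562 = 99.9562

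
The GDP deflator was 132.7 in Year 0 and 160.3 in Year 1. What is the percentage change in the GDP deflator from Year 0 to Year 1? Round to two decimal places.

Change = (160.3 − 132.7) / 132.7 × 100
       = 27.6 / 132.7 × 100 = 20.7988%

20.80%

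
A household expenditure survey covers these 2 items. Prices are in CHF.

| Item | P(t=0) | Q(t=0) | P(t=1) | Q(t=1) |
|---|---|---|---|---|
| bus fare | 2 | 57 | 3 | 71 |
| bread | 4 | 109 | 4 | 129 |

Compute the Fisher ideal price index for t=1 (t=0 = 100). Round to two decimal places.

110.58

Laspeyres component (base-period weights):
ΣP(t=1)Q(t=0) = 3×57 + 4×109 = 171 + 436 = 607
ΣP(t=0)Q(t=0) = 2×57 + 4×109 = 114 + 436 = 550
L = 607 / 550 × 100 = 110.3636
Paasche component (current-period weights):
ΣP(t=1)Q(t=1) = 3×71 + 4×129 = 213 + 516 = 729
ΣP(t=0)Q(t=1) = 2×71 + 4×129 = 142 + 516 = 658
P = 729 / 658 × 100 = 110.7903
Fisher = √(L × P) = √(110.3636 × 110.7903) = 110.5767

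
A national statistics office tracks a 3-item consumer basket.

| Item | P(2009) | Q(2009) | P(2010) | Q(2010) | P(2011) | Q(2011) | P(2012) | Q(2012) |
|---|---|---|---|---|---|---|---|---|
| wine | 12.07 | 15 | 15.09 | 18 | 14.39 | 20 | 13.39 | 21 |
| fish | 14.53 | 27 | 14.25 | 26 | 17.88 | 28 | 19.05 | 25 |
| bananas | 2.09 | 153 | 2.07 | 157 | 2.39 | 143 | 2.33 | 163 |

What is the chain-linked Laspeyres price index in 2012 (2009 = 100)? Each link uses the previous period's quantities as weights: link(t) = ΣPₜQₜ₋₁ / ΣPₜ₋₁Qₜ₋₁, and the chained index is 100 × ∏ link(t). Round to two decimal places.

Link 2009→2010:
ΣP(2010)Q(2009) = 15.09×15 + 14.25×27 + 2.07×153 = 226.35 + 384.75 + 316.71 = 927.81
ΣP(2009)Q(2009) = 12.07×15 + 14.53×27 + 2.09×153 = 181.05 + 392.31 + 319.77 = 893.13
link = 927.81/893.13 = 1.038830
Link 2010→2011:
ΣP(2011)Q(2010) = 14.39×18 + 17.88×26 + 2.39×157 = 259.02 + 464.88 + 375.23 = 1099.13
ΣP(2010)Q(2010) = 15.09×18 + 14.25×26 + 2.07×157 = 271.62 + 370.5 + 324.99 = 967.11
link = 1099.13/967.11 = 1.136510
Link 2011→2012:
ΣP(2012)Q(2011) = 13.39×20 + 19.05×28 + 2.33×143 = 267.8 + 533.4 + 333.19 = 1134.39
ΣP(2011)Q(2011) = 14.39×20 + 17.88×28 + 2.39×143 = 287.8 + 500.64 + 341.77 = 1130.21
link = 1134.39/1130.21 = 1.003698
Chained index = 100 × 1.038830 × 1.136510 × 1.003698 = 118.5007

118.50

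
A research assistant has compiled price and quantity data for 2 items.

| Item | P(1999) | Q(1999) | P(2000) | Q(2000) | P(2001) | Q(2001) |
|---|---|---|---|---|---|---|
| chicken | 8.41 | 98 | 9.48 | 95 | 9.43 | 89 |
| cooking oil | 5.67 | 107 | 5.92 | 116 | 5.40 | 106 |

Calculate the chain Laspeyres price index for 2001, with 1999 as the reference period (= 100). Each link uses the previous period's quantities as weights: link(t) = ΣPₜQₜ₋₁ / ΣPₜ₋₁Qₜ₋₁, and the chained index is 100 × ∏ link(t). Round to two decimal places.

Link 1999→2000:
ΣP(2000)Q(1999) = 9.48×98 + 5.92×107 = 929.04 + 633.44 = 1562.48
ΣP(1999)Q(1999) = 8.41×98 + 5.67×107 = 824.18 + 606.69 = 1430.87
link = 1562.48/1430.87 = 1.091979
Link 2000→2001:
ΣP(2001)Q(2000) = 9.43×95 + 5.40×116 = 895.85 + 626.4 = 1522.25
ΣP(2000)Q(2000) = 9.48×95 + 5.92×116 = 900.6 + 686.72 = 1587.32
link = 1522.25/1587.32 = 0.959006
Chained index = 100 × 1.091979 × 0.959006 = 104.7215

104.72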